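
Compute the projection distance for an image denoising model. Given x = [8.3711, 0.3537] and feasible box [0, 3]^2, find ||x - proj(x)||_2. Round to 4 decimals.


Project each component onto [0, 3].
clip(8.3711) = 3.0, clip(0.3537) = 0.3537
Projection = [3.0, 0.3537]
Squared diffs: [28.8487, 0.0]
Distance = sqrt(28.8487) = 5.3711


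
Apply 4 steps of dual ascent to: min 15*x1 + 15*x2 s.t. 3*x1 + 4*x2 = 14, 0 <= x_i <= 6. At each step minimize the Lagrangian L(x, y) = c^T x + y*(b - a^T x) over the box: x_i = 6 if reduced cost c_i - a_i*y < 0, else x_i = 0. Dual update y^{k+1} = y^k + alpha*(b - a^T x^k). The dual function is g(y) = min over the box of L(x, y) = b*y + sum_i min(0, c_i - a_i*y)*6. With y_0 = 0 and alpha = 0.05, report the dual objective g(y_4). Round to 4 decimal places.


Dual ascent for LP: min 15*x1 + 15*x2, 3*x1 + 4*x2 = 14, 0 <= x_i <= 6
Step 1: y^k = 0.0, reduced costs: (15.0, 15.0)
  x^k = (0.0, 0.0), subgradient = b - a^T x = 14.0
  y^{k+1} = 0.0 + 0.05*14.0 = 0.7
Step 2: y^k = 0.7, reduced costs: (12.9, 12.2)
  x^k = (0.0, 0.0), subgradient = b - a^T x = 14.0
  y^{k+1} = 0.7 + 0.05*14.0 = 1.4
Step 3: y^k = 1.4, reduced costs: (10.8, 9.4)
  x^k = (0.0, 0.0), subgradient = b - a^T x = 14.0
  y^{k+1} = 1.4 + 0.05*14.0 = 2.1
Step 4: y^k = 2.1, reduced costs: (8.7, 6.6)
  x^k = (0.0, 0.0), subgradient = b - a^T x = 14.0
  y^{k+1} = 2.1 + 0.05*14.0 = 2.8
Dual objective at y_4 = 2.8: reduced costs (6.6, 3.8), box minimizer x = (0.0, 0.0)
g(y_4) = b*y + (c1 - a1*y)*x1 + (c2 - a2*y)*x2 = 14*2.8 + 6.6*0.0 + 3.8*0.0 = 39.2 + 0.0 + 0.0 = 39.2


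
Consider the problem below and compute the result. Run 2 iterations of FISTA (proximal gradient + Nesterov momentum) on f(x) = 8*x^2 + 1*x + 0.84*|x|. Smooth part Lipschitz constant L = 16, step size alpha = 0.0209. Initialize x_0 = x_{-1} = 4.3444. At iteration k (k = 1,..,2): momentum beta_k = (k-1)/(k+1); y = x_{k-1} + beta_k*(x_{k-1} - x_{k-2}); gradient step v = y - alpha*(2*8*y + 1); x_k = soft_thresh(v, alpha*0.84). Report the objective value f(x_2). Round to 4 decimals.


FISTA on f(x) = 8*x^2 + 1*x + 0.84*|x|
L = 16, alpha = 0.0209
Iteration 1: beta = 0.0, y = 4.3444 + 0.0*(4.3444 - 4.3444) = 4.3444
  grad(y) = 70.5104, v = y - alpha*grad = 2.8707
  prox(v) = soft_thresh(2.8707, 0.0176) = 2.8532
Iteration 2: beta = 0.3333, y = 2.8532 + 0.3333*(2.8532 - 4.3444) = 2.3561
  grad(y) = 38.6976, v = y - alpha*grad = 1.5473
  prox(v) = soft_thresh(1.5473, 0.0176) = 1.5298
f(x_2) = 8*1.5298^2 + 1*1.5298 + 0.84*|1.5298| = 21.5362


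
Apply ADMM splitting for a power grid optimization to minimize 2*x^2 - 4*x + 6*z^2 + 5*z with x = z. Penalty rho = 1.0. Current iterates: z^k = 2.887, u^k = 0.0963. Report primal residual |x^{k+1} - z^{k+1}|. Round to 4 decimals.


ADMM iteration with rho = 1.0, z^k = 2.887, u^k = 0.0963
Step 1: x-update.
Minimize 2*x^2 - 4*x + (1.0/2)*(x - 2.887 + 0.0963)^2
FOC: (2*2 + 1.0)*x = 4 + 1.0*(2.887 - 0.0963)
x^{k+1} = 1.3581
Step 2: z-update.
Minimize 6*z^2 + 5*z + (1.0/2)*(1.3581 - z + 0.0963)^2
FOC: (2*6 + 1.0)*z = -5 + 1.0*(1.3581 + 0.0963)
z^{k+1} = -0.2727
Step 3: u-update.
u^{k+1} = 0.0963 + 1.3581 + 0.2727 = 1.7272
Step 4: Primal residual = |1.3581 + 0.2727| = 1.6309


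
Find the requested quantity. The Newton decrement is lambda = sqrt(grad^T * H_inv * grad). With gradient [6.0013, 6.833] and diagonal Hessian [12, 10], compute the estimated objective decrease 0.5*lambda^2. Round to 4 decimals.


Step 1: H is diagonal, so H^(-1) * g = [0.5001, 0.6833].
Step 2: g^T H^(-1) g = sum_i g_i^2 / H_ii
  = (6.0013)^2/12 + (6.833)^2/10
  = 3.0013 + 4.669 = 7.6703
Step 3: Objective decrease = 0.5 * g^T H^(-1) g = 3.8351


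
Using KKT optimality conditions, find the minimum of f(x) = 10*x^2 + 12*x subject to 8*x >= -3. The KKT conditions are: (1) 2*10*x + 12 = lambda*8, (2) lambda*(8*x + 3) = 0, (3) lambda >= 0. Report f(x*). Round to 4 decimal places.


Step 1: Try lambda = 0 (constraint inactive).
x_unc = -12/(2*10) = -0.6
Check: 8*-0.6 = -4.8 < -3 -- violated!
Step 2: Constraint must be active: 8*x = -3
x* = -3/8 = -0.375
lambda = (2*10*(-0.375) + 12)/8 = 0.5625
Step 3: Compute optimal value.
f(x*) = 10*(-0.375)^2 + 12*(-0.375) = -3.0938


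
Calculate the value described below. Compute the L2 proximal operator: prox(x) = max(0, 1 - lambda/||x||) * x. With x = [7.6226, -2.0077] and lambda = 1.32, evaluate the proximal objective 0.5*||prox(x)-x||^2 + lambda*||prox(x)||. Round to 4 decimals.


Step 1: Compute ||x||.
||x|| = 7.8826
Step 2: Compute scaling factor.
scale = max(0, 1 - 1.32/7.8826) = 0.8325
Step 3: prox(x) = [6.3461, -1.6715]
||prox(x)|| = 6.5626
Step 4: Proximal objective.
0.5*||prox-x||^2 = 0.8712
lambda*||prox|| = 8.6626
Total = 9.5338


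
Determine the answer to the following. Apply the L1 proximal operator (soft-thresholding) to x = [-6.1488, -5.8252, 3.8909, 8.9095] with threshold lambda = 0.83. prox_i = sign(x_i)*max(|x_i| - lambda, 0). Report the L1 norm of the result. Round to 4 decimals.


Soft-thresholding with lambda = 0.83:
prox(-6.1488) = sign(-6.1488)*max(|-6.1488| - 0.83, 0) = -5.3188
prox(-5.8252) = sign(-5.8252)*max(|-5.8252| - 0.83, 0) = -4.9952
prox(3.8909) = sign(3.8909)*max(|3.8909| - 0.83, 0) = 3.0609
prox(8.9095) = sign(8.9095)*max(|8.9095| - 0.83, 0) = 8.0795
prox(x) = [-5.3188, -4.9952, 3.0609, 8.0795]
||prox(x)||_1 = 5.3188 + 4.9952 + 3.0609 + 8.0795 = 21.4544


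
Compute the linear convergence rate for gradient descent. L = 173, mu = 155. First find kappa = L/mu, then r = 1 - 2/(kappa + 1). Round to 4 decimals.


Step 1: Compute the condition number.
kappa = L/mu = 173/155 = 1.1161
Step 2: Compute the convergence rate.
r = 1 - 2/(kappa + 1) = 1 - 2*mu/(L + mu) = (L - mu)/(L + mu) = 18/328 = 0.0549


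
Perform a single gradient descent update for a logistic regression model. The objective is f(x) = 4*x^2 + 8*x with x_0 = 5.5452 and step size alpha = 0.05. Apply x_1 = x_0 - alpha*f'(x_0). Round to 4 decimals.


We compute the gradient at x_0 and apply the update.
f'(x) = 8*x + 8
f'(5.5452) = 8*5.5452 + 8 = 52.3616
x_1 = 5.5452 - 0.05*52.3616 = 2.9271


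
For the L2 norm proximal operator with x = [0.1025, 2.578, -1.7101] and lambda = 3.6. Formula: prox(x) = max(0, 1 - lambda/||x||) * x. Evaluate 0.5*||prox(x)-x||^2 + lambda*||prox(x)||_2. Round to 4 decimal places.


Step 1: Compute ||x||.
||x|| = 3.0953
Step 2: Compute scaling factor.
scale = max(0, 1 - 3.6/3.0953) = 0.0
Step 3: prox(x) = [0.0, 0.0, -0.0]
||prox(x)|| = 0.0
Step 4: Proximal objective.
0.5*||prox-x||^2 = 4.7905
lambda*||prox|| = 0.0
Total = 4.7905


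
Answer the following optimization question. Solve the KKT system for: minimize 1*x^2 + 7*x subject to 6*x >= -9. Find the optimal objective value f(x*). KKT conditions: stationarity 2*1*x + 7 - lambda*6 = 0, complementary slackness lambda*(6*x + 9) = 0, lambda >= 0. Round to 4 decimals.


Step 1: Try lambda = 0 (constraint inactive).
x_unc = -7/(2*1) = -3.5
Check: 6*-3.5 = -21.0 < -9 -- violated!
Step 2: Constraint must be active: 6*x = -9
x* = -9/6 = -1.5
lambda = (2*1*(-1.5) + 7)/6 = 0.6667
Step 3: Compute optimal value.
f(x*) = 1*(-1.5)^2 + 7*(-1.5) = -8.25


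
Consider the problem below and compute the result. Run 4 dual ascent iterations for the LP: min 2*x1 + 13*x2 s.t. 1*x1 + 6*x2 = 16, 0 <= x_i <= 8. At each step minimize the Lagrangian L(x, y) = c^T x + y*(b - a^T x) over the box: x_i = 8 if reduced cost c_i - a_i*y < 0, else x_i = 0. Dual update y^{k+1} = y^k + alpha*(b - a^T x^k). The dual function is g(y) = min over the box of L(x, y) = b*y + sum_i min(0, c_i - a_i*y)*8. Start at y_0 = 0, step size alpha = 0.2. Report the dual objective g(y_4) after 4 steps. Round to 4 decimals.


Dual ascent for LP: min 2*x1 + 13*x2, 1*x1 + 6*x2 = 16, 0 <= x_i <= 8
Step 1: y^k = 0.0, reduced costs: (2.0, 13.0)
  x^k = (0.0, 0.0), subgradient = b - a^T x = 16.0
  y^{k+1} = 0.0 + 0.2*16.0 = 3.2
Step 2: y^k = 3.2, reduced costs: (-1.2, -6.2)
  x^k = (8.0, 8.0), subgradient = b - a^T x = -40.0
  y^{k+1} = 3.2 + 0.2*-40.0 = -4.8
Step 3: y^k = -4.8, reduced costs: (6.8, 41.8)
  x^k = (0.0, 0.0), subgradient = b - a^T x = 16.0
  y^{k+1} = -4.8 + 0.2*16.0 = -1.6
Step 4: y^k = -1.6, reduced costs: (3.6, 22.6)
  x^k = (0.0, 0.0), subgradient = b - a^T x = 16.0
  y^{k+1} = -1.6 + 0.2*16.0 = 1.6
Dual objective at y_4 = 1.6: reduced costs (0.4, 3.4), box minimizer x = (0.0, 0.0)
g(y_4) = b*y + (c1 - a1*y)*x1 + (c2 - a2*y)*x2 = 16*1.6 + 0.4*0.0 + 3.4*0.0 = 25.6 + 0.0 + 0.0 = 25.6


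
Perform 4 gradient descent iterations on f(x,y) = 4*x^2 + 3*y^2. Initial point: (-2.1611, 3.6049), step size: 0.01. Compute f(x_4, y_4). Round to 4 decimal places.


Gradient descent on f(x,y) = 4*x^2 + 3*y^2.
Starting point: (-2.1611, 3.6049), alpha = 0.01
Step 1: grad_x = 2*4*-2.1611 = -17.2888, grad_y = 2*3*3.6049 = 21.6294
  x_1 = -2.1611 - 0.01*-17.2888 = -1.9882
  y_1 = 3.6049 - 0.01*21.6294 = 3.3886
Step 2: grad_x = 2*4*-1.9882 = -15.9057, grad_y = 2*3*3.3886 = 20.3316
  x_2 = -1.9882 - 0.01*-15.9057 = -1.8292
  y_2 = 3.3886 - 0.01*20.3316 = 3.1853
Step 3: grad_x = 2*4*-1.8292 = -14.6332, grad_y = 2*3*3.1853 = 19.1117
  x_3 = -1.8292 - 0.01*-14.6332 = -1.6828
  y_3 = 3.1853 - 0.01*19.1117 = 2.9942
Step 4: grad_x = 2*4*-1.6828 = -13.4626, grad_y = 2*3*2.9942 = 17.965
  x_4 = -1.6828 - 0.01*-13.4626 = -1.5482
  y_4 = 2.9942 - 0.01*17.965 = 2.8145
f(-1.5482, 2.8145) = 4*(-1.5482)^2 + 3*2.8145^2 = 33.3523


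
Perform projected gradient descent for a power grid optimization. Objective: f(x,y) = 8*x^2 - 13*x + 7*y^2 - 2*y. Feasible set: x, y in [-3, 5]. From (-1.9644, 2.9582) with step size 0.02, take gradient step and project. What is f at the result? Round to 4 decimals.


Step 1: Compute gradient at (-1.9644, 2.9582).
grad_x = 2*8*-1.9644 - 13 = -44.4304
grad_y = 2*7*2.9582 - 2 = 39.4148
Step 2: Gradient step.
x_raw = -1.9644 - 0.02*-44.4304 = -1.0758
y_raw = 2.9582 - 0.02*39.4148 = 2.1699
Step 3: Project onto [-3, 5].
x_proj = clip(-1.0758) = -1.0758
y_proj = clip(2.1699) = 2.1699
Step 4: Evaluate f.
f(-1.0758, 2.1699) = 51.8635


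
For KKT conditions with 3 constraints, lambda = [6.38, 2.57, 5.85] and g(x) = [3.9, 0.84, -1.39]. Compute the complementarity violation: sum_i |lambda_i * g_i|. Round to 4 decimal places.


KKT complementary slackness check:
lambda_1 * g_1 = 6.38 * 3.9 = 24.882
lambda_2 * g_2 = 2.57 * 0.84 = 2.1588
lambda_3 * g_3 = 5.85 * -1.39 = -8.1315
Total violation = 24.882 + 2.1588 + 8.1315 = 35.1723


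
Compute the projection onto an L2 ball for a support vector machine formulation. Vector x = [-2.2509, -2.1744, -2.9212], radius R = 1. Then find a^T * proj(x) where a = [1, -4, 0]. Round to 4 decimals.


Step 1: Compute ||x|| (intermediates to 6 decimals).
||x|| = sqrt((-2.2509)^2 + (-2.1744)^2 + (-2.9212)^2) = 4.281118
Step 2: Project.
Since ||x|| > R, scale = R/||x|| = 1/4.281118 = 0.233584, proj(x) = scale * x
proj(x) = [-0.525774, -0.507905, -0.682346]
Step 3: Dot product.
a^T * proj(x) = 1*(-0.525774) - 4*(-0.507905) + 0*(-0.682346) = 1.5058


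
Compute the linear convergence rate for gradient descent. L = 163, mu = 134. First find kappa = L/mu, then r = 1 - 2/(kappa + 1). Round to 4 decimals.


Step 1: Compute the condition number.
kappa = L/mu = 163/134 = 1.2164
Step 2: Compute the convergence rate.
r = 1 - 2/(kappa + 1) = 1 - 2*mu/(L + mu) = (L - mu)/(L + mu) = 29/297 = 0.0976


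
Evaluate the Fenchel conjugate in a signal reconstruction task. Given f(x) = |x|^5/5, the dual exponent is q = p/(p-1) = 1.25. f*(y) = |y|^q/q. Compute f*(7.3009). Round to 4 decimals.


The conjugate exponent q satisfies 1/p + 1/q = 1.
p = 5, so q = 5/(5 - 1) = 1.25
|y|^q = 7.3009^1.25 = 12.0011
f*(7.3009) = 12.0011 / 1.25 = 9.6009


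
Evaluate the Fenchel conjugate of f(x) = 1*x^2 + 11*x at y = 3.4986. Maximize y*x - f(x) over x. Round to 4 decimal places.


f*(y) = sup_x {y*x - a*x^2 - b*x} = sup_x {(y-b)*x - a*x^2}
FOC: (y - b) - 2a*x = 0 => x* = (y - b)/(2a)
x* = (3.4986 - 11)/(2*1) = -3.7507
f*(3.4986) = (y-b)^2/(4a) = (3.4986 - 11)^2/(4*1)
= 56.271/4 = 14.0678


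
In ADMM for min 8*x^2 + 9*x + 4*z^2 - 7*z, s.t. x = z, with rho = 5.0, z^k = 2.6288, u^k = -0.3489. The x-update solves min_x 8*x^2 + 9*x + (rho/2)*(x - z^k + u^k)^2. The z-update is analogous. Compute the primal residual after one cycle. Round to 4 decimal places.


ADMM iteration with rho = 5.0, z^k = 2.6288, u^k = -0.3489
Step 1: x-update.
Minimize 8*x^2 + 9*x + (5.0/2)*(x - 2.6288 - 0.3489)^2
FOC: (2*8 + 5.0)*x = -9 + 5.0*(2.6288 + 0.3489)
x^{k+1} = 0.2804
Step 2: z-update.
Minimize 4*z^2 - 7*z + (5.0/2)*(0.2804 - z - 0.3489)^2
FOC: (2*4 + 5.0)*z = 7 + 5.0*(0.2804 - 0.3489)
z^{k+1} = 0.5121
Step 3: u-update.
u^{k+1} = -0.3489 + 0.2804 - 0.5121 = -0.5806
Step 4: Primal residual = |0.2804 - 0.5121| = 0.2317


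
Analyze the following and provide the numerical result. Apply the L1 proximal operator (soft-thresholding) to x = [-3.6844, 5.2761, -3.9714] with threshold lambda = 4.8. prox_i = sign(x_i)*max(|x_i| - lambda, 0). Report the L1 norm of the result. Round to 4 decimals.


Soft-thresholding with lambda = 4.8:
prox(-3.6844) = sign(-3.6844)*max(|-3.6844| - 4.8, 0) = 0.0
prox(5.2761) = sign(5.2761)*max(|5.2761| - 4.8, 0) = 0.4761
prox(-3.9714) = sign(-3.9714)*max(|-3.9714| - 4.8, 0) = 0.0
prox(x) = [0.0, 0.4761, 0.0]
||prox(x)||_1 = 0.0 + 0.4761 + 0.0 = 0.4761


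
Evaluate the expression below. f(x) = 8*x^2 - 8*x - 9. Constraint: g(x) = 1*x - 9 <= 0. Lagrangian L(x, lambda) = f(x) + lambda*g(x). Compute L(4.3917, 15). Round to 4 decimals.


Step 1: Evaluate f(x).
f(4.3917) = 8*4.3917^2 - 8*4.3917 - 9 = 110.1626
Step 2: Evaluate g(x).
g(4.3917) = 1*4.3917 - 9 = -4.6083
Step 3: Compute Lagrangian.
L = 110.1626 + 15*-4.6083 = 41.0381


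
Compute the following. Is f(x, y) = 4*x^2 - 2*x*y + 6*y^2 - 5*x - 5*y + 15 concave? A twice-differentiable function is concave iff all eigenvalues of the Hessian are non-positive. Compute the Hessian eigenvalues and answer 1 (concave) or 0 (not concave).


The Hessian of f(x,y) = 4*x^2 - 2*x*y + 6*y^2 - 5*x - 5*y + 15 is:
H = [[8, -2], [-2, 12]]
Trace = 8 + 12 = 20
Determinant = 8*12 - (-2)^2 = 92
Discriminant = (20)^2 - 4*92 = 32.0
Eigenvalues: lambda_1 = 7.1716, lambda_2 = 12.8284
The function is not concave.

0


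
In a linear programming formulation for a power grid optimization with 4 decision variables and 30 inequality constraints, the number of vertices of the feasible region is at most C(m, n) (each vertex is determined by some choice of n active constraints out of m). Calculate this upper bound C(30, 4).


Each vertex corresponds to some choice of n active constraints out of m, so the number of vertices is at most C(m, n) = m! / (n!(m-n)!).
m = 30, n = 4
Numerator: 30 * 29 * 28 * 27
Denominator: 4! = 24
C(30, 4) = 27405


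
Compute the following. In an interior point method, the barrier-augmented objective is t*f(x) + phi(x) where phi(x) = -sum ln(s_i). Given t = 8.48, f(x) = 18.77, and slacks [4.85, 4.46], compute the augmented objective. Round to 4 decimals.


Step 1: Compute log-barrier.
ln values: [1.579, 1.4951]
phi = -(1.579 + 1.4951) = -3.0741
Step 2: Compute augmented objective.
t*f(x) = 8.48*18.77 = 159.1696
Total = 159.1696 - 3.0741 = 156.0955


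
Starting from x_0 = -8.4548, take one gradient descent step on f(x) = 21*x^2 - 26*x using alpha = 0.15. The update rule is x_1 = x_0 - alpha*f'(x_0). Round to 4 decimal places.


We compute the gradient at x_0 and apply the update.
f'(x) = 42*x - 26
f'(-8.4548) = 42*-8.4548 - 26 = -381.1016
x_1 = -8.4548 - 0.15*-381.1016 = 48.7104


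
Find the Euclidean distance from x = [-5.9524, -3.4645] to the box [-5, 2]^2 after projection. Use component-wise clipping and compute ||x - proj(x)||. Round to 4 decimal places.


Project each component onto [-5, 2].
clip(-5.9524) = -5.0, clip(-3.4645) = -3.4645
Projection = [-5.0, -3.4645]
Squared diffs: [0.9071, 0.0]
Distance = sqrt(0.9071) = 0.9524


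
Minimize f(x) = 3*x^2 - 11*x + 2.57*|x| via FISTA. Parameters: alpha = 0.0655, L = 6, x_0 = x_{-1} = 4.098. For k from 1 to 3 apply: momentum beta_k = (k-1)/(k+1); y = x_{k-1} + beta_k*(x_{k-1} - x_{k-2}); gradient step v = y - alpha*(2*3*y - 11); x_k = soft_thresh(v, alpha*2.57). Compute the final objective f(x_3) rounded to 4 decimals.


FISTA on f(x) = 3*x^2 - 11*x + 2.57*|x|
L = 6, alpha = 0.0655
Iteration 1: beta = 0.0, y = 4.098 + 0.0*(4.098 - 4.098) = 4.098
  grad(y) = 13.588, v = y - alpha*grad = 3.208
  prox(v) = soft_thresh(3.208, 0.1683) = 3.0397
Iteration 2: beta = 0.3333, y = 3.0397 + 0.3333*(3.0397 - 4.098) = 2.6869
  grad(y) = 5.1212, v = y - alpha*grad = 2.3514
  prox(v) = soft_thresh(2.3514, 0.1683) = 2.1831
Iteration 3: beta = 0.5, y = 2.1831 + 0.5*(2.1831 - 3.0397) = 1.7548
  grad(y) = -0.4711, v = y - alpha*grad = 1.7857
  prox(v) = soft_thresh(1.7857, 0.1683) = 1.6173
f(x_3) = 3*1.6173^2 - 11*1.6173 + 2.57*|1.6173| = -5.7868


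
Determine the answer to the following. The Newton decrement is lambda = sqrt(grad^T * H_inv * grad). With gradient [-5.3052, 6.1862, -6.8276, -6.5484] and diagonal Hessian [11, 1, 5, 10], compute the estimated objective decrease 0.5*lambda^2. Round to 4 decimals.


Step 1: H is diagonal, so H^(-1) * g = [-0.4823, 6.1862, -1.3655, -0.6548].
Step 2: g^T H^(-1) g = sum_i g_i^2 / H_ii
  = (-5.3052)^2/11 + (6.1862)^2/1 + (-6.8276)^2/5 + (-6.5484)^2/10
  = 2.5586 + 38.2691 + 9.3232 + 4.2882 = 54.4391
Step 3: Objective decrease = 0.5 * g^T H^(-1) g = 27.2195


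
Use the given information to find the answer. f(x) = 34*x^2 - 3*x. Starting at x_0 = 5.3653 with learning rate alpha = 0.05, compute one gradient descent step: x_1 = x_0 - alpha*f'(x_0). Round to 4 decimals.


We compute the gradient at x_0 and apply the update.
f'(x) = 68*x - 3
f'(5.3653) = 68*5.3653 - 3 = 361.8404
x_1 = 5.3653 - 0.05*361.8404 = -12.7267


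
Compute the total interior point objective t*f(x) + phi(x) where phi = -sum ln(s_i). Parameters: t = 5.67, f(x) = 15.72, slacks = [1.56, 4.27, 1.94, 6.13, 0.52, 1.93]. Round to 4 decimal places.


Step 1: Compute log-barrier.
ln values: [0.4447, 1.4516, 0.6627, 1.8132, -0.6539, 0.6575]
phi = -(0.4447 + 1.4516 + 0.6627 + 1.8132 - 0.6539 + 0.6575) = -4.3758
Step 2: Compute augmented objective.
t*f(x) = 5.67*15.72 = 89.1324
Total = 89.1324 - 4.3758 = 84.7566


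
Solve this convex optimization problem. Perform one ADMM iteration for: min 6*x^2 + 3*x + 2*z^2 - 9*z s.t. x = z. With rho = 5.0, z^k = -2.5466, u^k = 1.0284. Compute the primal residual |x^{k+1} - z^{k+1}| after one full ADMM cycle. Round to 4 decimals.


ADMM iteration with rho = 5.0, z^k = -2.5466, u^k = 1.0284
Step 1: x-update.
Minimize 6*x^2 + 3*x + (5.0/2)*(x + 2.5466 + 1.0284)^2
FOC: (2*6 + 5.0)*x = -3 + 5.0*(-2.5466 - 1.0284)
x^{k+1} = -1.2279
Step 2: z-update.
Minimize 2*z^2 - 9*z + (5.0/2)*(-1.2279 - z + 1.0284)^2
FOC: (2*2 + 5.0)*z = 9 + 5.0*(-1.2279 + 1.0284)
z^{k+1} = 0.8891
Step 3: u-update.
u^{k+1} = 1.0284 - 1.2279 - 0.8891 = -1.0887
Step 4: Primal residual = |-1.2279 - 0.8891| = 2.1171


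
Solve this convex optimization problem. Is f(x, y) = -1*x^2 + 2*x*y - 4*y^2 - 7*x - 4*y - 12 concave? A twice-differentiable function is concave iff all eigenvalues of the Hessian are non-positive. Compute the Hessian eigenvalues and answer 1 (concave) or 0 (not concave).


The Hessian of f(x,y) = -1*x^2 + 2*x*y - 4*y^2 - 7*x - 4*y - 12 is:
H = [[-2, 2], [2, -8]]
Trace = -2 - 8 = -10
Determinant = -2*-8 - (2)^2 = 12
Discriminant = (-10)^2 - 4*12 = 52.0
Eigenvalues: lambda_1 = -8.6056, lambda_2 = -1.3944
The function is concave.

1


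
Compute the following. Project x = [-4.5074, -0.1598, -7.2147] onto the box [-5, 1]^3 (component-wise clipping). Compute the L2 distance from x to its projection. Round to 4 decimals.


Project each component onto [-5, 1].
clip(-4.5074) = -4.5074, clip(-0.1598) = -0.1598, clip(-7.2147) = -5.0
Projection = [-4.5074, -0.1598, -5.0]
Squared diffs: [0.0, 0.0, 4.9049]
Distance = sqrt(4.9049) = 2.2147


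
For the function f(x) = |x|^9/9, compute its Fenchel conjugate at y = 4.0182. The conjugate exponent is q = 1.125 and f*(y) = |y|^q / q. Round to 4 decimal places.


The conjugate exponent q satisfies 1/p + 1/q = 1.
p = 9, so q = 9/(9 - 1) = 1.125
|y|^q = 4.0182^1.125 = 4.7812
f*(4.0182) = 4.7812 / 1.125 = 4.2499


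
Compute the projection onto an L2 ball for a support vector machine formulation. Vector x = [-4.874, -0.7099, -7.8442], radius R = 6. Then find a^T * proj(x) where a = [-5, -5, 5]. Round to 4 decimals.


Step 1: Compute ||x|| (intermediates to 6 decimals).
||x|| = sqrt((-4.874)^2 + (-0.7099)^2 + (-7.8442)^2) = 9.26236
Step 2: Project.
Since ||x|| > R, scale = R/||x|| = 6/9.26236 = 0.647783, proj(x) = scale * x
proj(x) = [-3.157294, -0.459861, -5.081339]
Step 3: Dot product.
a^T * proj(x) = -5*(-3.157294) - 5*(-0.459861) + 5*(-5.081339) = -7.3209


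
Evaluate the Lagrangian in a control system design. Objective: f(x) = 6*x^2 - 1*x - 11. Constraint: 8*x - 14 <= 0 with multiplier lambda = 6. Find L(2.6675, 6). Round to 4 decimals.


Step 1: Evaluate f(x).
f(2.6675) = 6*2.6675^2 - 1*2.6675 - 11 = 29.0258
Step 2: Evaluate g(x).
g(2.6675) = 8*2.6675 - 14 = 7.34
Step 3: Compute Lagrangian.
L = 29.0258 + 6*7.34 = 73.0658


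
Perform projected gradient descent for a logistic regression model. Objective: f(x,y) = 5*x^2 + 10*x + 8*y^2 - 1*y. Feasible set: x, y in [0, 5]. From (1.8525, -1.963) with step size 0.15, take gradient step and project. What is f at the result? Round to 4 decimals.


Step 1: Compute gradient at (1.8525, -1.963).
grad_x = 2*5*1.8525 + 10 = 28.525
grad_y = 2*8*-1.963 - 1 = -32.408
Step 2: Gradient step.
x_raw = 1.8525 - 0.15*28.525 = -2.4263
y_raw = -1.963 - 0.15*-32.408 = 2.8982
Step 3: Project onto [0, 5].
x_proj = clip(-2.4263) = 0.0
y_proj = clip(2.8982) = 2.8982
Step 4: Evaluate f.
f(0.0, 2.8982) = 64.2983


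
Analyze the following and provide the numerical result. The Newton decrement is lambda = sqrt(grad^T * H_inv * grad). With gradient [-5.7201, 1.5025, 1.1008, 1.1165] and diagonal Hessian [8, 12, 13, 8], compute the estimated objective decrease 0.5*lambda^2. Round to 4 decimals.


Step 1: H is diagonal, so H^(-1) * g = [-0.715, 0.1252, 0.0847, 0.1396].
Step 2: g^T H^(-1) g = sum_i g_i^2 / H_ii
  = (-5.7201)^2/8 + (1.5025)^2/12 + (1.1008)^2/13 + (1.1165)^2/8
  = 4.0899 + 0.1881 + 0.0932 + 0.1558 = 4.5271
Step 3: Objective decrease = 0.5 * g^T H^(-1) g = 2.2636


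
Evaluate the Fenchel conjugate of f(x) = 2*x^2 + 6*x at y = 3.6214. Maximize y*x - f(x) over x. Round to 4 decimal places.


f*(y) = sup_x {y*x - a*x^2 - b*x} = sup_x {(y-b)*x - a*x^2}
FOC: (y - b) - 2a*x = 0 => x* = (y - b)/(2a)
x* = (3.6214 - 6)/(2*2) = -0.5947
f*(3.6214) = (y-b)^2/(4a) = (3.6214 - 6)^2/(4*2)
= 5.6577/8 = 0.7072


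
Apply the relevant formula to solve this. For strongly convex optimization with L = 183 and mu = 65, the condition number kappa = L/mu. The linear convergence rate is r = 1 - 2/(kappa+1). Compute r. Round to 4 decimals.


Step 1: Compute the condition number.
kappa = L/mu = 183/65 = 2.8154
Step 2: Compute the convergence rate.
r = 1 - 2/(kappa + 1) = 1 - 2*mu/(L + mu) = (L - mu)/(L + mu) = 118/248 = 0.4758


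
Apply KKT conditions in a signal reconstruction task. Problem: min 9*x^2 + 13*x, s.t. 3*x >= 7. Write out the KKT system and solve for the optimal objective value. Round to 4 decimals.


Step 1: Try lambda = 0 (constraint inactive).
x_unc = -13/(2*9) = -0.7222
Check: 3*-0.7222 = -2.1666 < 7 -- violated!
Step 2: Constraint must be active: 3*x = 7
x* = 7/3 = 2.3333 (rounded; the exact value 7/3 is used below)
lambda = (2*9*(7/3) + 13)/3 = 18.3333
Step 3: Compute optimal value.
f(x*) = 9*(7/3)^2 + 13*(7/3) = 79.3333


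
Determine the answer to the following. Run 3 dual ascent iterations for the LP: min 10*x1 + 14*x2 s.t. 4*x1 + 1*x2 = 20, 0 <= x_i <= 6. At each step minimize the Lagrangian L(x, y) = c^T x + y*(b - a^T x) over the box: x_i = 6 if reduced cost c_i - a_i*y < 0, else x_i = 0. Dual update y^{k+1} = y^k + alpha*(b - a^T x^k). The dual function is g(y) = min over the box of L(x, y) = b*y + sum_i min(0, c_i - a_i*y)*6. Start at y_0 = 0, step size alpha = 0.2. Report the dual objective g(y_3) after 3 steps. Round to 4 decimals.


Dual ascent for LP: min 10*x1 + 14*x2, 4*x1 + 1*x2 = 20, 0 <= x_i <= 6
Step 1: y^k = 0.0, reduced costs: (10.0, 14.0)
  x^k = (0.0, 0.0), subgradient = b - a^T x = 20.0
  y^{k+1} = 0.0 + 0.2*20.0 = 4.0
Step 2: y^k = 4.0, reduced costs: (-6.0, 10.0)
  x^k = (6.0, 0.0), subgradient = b - a^T x = -4.0
  y^{k+1} = 4.0 + 0.2*-4.0 = 3.2
Step 3: y^k = 3.2, reduced costs: (-2.8, 10.8)
  x^k = (6.0, 0.0), subgradient = b - a^T x = -4.0
  y^{k+1} = 3.2 + 0.2*-4.0 = 2.4
Dual objective at y_3 = 2.4: reduced costs (0.4, 11.6), box minimizer x = (0.0, 0.0)
g(y_3) = b*y + (c1 - a1*y)*x1 + (c2 - a2*y)*x2 = 20*2.4 + 0.4*0.0 + 11.6*0.0 = 48.0 + 0.0 + 0.0 = 48.0


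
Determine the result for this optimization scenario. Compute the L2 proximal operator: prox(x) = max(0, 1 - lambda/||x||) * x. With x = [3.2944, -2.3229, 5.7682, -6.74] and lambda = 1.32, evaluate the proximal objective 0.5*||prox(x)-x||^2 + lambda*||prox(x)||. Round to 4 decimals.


Step 1: Compute ||x||.
||x|| = 9.7442
Step 2: Compute scaling factor.
scale = max(0, 1 - 1.32/9.7442) = 0.8645
Step 3: prox(x) = [2.8481, -2.0082, 4.9868, -5.827]
||prox(x)|| = 8.4242
Step 4: Proximal objective.
0.5*||prox-x||^2 = 0.8712
lambda*||prox|| = 11.1199
Total = 11.9911


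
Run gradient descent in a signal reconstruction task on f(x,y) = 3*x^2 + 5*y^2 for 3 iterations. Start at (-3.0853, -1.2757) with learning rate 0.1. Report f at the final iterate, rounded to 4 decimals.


Gradient descent on f(x,y) = 3*x^2 + 5*y^2.
Starting point: (-3.0853, -1.2757), alpha = 0.1
Step 1: grad_x = 2*3*-3.0853 = -18.5118, grad_y = 2*5*-1.2757 = -12.757
  x_1 = -3.0853 - 0.1*-18.5118 = -1.2341
  y_1 = -1.2757 - 0.1*-12.757 = 0.0
Step 2: grad_x = 2*3*-1.2341 = -7.4047, grad_y = 2*5*0.0 = 0.0
  x_2 = -1.2341 - 0.1*-7.4047 = -0.4936
  y_2 = 0.0 - 0.1*0.0 = 0.0
Step 3: grad_x = 2*3*-0.4936 = -2.9619, grad_y = 2*5*0.0 = 0.0
  x_3 = -0.4936 - 0.1*-2.9619 = -0.1975
  y_3 = 0.0 - 0.1*0.0 = 0.0
f(-0.1975, 0.0) = 3*(-0.1975)^2 + 5*0.0^2 = 0.117


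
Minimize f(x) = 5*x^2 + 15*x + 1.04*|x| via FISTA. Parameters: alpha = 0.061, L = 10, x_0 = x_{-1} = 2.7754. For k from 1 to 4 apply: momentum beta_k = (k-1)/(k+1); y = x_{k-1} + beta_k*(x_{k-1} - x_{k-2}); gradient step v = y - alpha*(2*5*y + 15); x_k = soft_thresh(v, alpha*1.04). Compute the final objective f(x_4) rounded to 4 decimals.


FISTA on f(x) = 5*x^2 + 15*x + 1.04*|x|
L = 10, alpha = 0.061
Iteration 1: beta = 0.0, y = 2.7754 + 0.0*(2.7754 - 2.7754) = 2.7754
  grad(y) = 42.754, v = y - alpha*grad = 0.1674
  prox(v) = soft_thresh(0.1674, 0.0634) = 0.104
Iteration 2: beta = 0.3333, y = 0.104 + 0.3333*(0.104 - 2.7754) = -0.7865
  grad(y) = 7.1349, v = y - alpha*grad = -1.2217
  prox(v) = soft_thresh(-1.2217, 0.0634) = -1.1583
Iteration 3: beta = 0.5, y = -1.1583 + 0.5*(-1.1583 - 0.104) = -1.7894
  grad(y) = -2.8943, v = y - alpha*grad = -1.6129
  prox(v) = soft_thresh(-1.6129, 0.0634) = -1.5494
Iteration 4: beta = 0.6, y = -1.5494 + 0.6*(-1.5494 + 1.1583) = -1.7841
  grad(y) = -2.8412, v = y - alpha*grad = -1.6108
  prox(v) = soft_thresh(-1.6108, 0.0634) = -1.5474
f(x_4) = 5*(-1.5474)^2 + 15*(-1.5474) + 1.04*|-1.5474| = -9.6295


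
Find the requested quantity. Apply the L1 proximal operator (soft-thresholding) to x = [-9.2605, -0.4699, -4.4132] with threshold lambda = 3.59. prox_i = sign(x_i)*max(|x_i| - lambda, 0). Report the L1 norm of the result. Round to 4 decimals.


Soft-thresholding with lambda = 3.59:
prox(-9.2605) = sign(-9.2605)*max(|-9.2605| - 3.59, 0) = -5.6705
prox(-0.4699) = sign(-0.4699)*max(|-0.4699| - 3.59, 0) = 0.0
prox(-4.4132) = sign(-4.4132)*max(|-4.4132| - 3.59, 0) = -0.8232
prox(x) = [-5.6705, 0.0, -0.8232]
||prox(x)||_1 = 5.6705 + 0.0 + 0.8232 = 6.4937


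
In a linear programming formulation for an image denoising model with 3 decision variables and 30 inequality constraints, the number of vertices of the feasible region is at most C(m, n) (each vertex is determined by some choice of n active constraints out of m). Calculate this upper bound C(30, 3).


Each vertex corresponds to some choice of n active constraints out of m, so the number of vertices is at most C(m, n) = m! / (n!(m-n)!).
m = 30, n = 3
Numerator: 30 * 29 * 28
Denominator: 3! = 6
C(30, 3) = 4060


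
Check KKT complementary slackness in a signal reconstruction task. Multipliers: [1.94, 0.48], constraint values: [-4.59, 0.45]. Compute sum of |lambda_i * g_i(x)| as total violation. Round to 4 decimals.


KKT complementary slackness check:
lambda_1 * g_1 = 1.94 * -4.59 = -8.9046
lambda_2 * g_2 = 0.48 * 0.45 = 0.216
Total violation = 8.9046 + 0.216 = 9.1206


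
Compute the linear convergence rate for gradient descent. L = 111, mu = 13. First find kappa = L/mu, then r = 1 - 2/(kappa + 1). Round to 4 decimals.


Step 1: Compute the condition number.
kappa = L/mu = 111/13 = 8.5385
Step 2: Compute the convergence rate.
r = 1 - 2/(kappa + 1) = 1 - 2*mu/(L + mu) = (L - mu)/(L + mu) = 98/124 = 0.7903


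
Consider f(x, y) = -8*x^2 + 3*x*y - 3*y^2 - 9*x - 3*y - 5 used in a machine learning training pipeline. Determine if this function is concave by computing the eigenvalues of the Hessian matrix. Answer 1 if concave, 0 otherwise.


The Hessian of f(x,y) = -8*x^2 + 3*x*y - 3*y^2 - 9*x - 3*y - 5 is:
H = [[-16, 3], [3, -6]]
Trace = -16 - 6 = -22
Determinant = -16*-6 - (3)^2 = 87
Discriminant = (-22)^2 - 4*87 = 136.0
Eigenvalues: lambda_1 = -16.831, lambda_2 = -5.169
The function is concave.

1


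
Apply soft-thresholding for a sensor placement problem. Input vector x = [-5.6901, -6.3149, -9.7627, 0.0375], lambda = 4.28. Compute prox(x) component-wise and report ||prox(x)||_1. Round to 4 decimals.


Soft-thresholding with lambda = 4.28:
prox(-5.6901) = sign(-5.6901)*max(|-5.6901| - 4.28, 0) = -1.4101
prox(-6.3149) = sign(-6.3149)*max(|-6.3149| - 4.28, 0) = -2.0349
prox(-9.7627) = sign(-9.7627)*max(|-9.7627| - 4.28, 0) = -5.4827
prox(0.0375) = sign(0.0375)*max(|0.0375| - 4.28, 0) = 0.0
prox(x) = [-1.4101, -2.0349, -5.4827, 0.0]
||prox(x)||_1 = 1.4101 + 2.0349 + 5.4827 + 0.0 = 8.9277


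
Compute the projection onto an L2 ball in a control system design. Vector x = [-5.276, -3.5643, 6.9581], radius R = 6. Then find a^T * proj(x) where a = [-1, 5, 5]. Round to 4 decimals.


Step 1: Compute ||x|| (intermediates to 6 decimals).
||x|| = sqrt((-5.276)^2 + (-3.5643)^2 + 6.9581^2) = 9.431626
Step 2: Project.
Since ||x|| > R, scale = R/||x|| = 6/9.431626 = 0.636158, proj(x) = scale * x
proj(x) = [-3.35637, -2.267458, 4.426451]
Step 3: Dot product.
a^T * proj(x) = -1*(-3.35637) + 5*(-2.267458) + 5*4.426451 = 14.1513


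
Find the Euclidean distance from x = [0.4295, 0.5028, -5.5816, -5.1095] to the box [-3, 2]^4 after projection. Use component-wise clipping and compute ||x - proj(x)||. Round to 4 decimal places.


Project each component onto [-3, 2].
clip(0.4295) = 0.4295, clip(0.5028) = 0.5028, clip(-5.5816) = -3.0, clip(-5.1095) = -3.0
Projection = [0.4295, 0.5028, -3.0, -3.0]
Squared diffs: [0.0, 0.0, 6.6647, 4.45]
Distance = sqrt(11.1147) = 3.3339


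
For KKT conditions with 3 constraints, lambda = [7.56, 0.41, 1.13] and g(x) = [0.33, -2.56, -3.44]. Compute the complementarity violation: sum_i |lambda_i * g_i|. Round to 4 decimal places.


KKT complementary slackness check:
lambda_1 * g_1 = 7.56 * 0.33 = 2.4948
lambda_2 * g_2 = 0.41 * -2.56 = -1.0496
lambda_3 * g_3 = 1.13 * -3.44 = -3.8872
Total violation = 2.4948 + 1.0496 + 3.8872 = 7.4316


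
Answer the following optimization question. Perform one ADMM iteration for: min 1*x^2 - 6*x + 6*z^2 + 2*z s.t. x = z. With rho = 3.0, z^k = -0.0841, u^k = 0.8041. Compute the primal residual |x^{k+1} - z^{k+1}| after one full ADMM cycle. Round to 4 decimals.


ADMM iteration with rho = 3.0, z^k = -0.0841, u^k = 0.8041
Step 1: x-update.
Minimize 1*x^2 - 6*x + (3.0/2)*(x + 0.0841 + 0.8041)^2
FOC: (2*1 + 3.0)*x = 6 + 3.0*(-0.0841 - 0.8041)
x^{k+1} = 0.6671
Step 2: z-update.
Minimize 6*z^2 + 2*z + (3.0/2)*(0.6671 - z + 0.8041)^2
FOC: (2*6 + 3.0)*z = -2 + 3.0*(0.6671 + 0.8041)
z^{k+1} = 0.1609
Step 3: u-update.
u^{k+1} = 0.8041 + 0.6671 - 0.1609 = 1.3103
Step 4: Primal residual = |0.6671 - 0.1609| = 0.5062


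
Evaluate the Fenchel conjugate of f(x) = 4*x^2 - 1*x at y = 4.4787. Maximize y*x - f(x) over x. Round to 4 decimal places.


f*(y) = sup_x {y*x - a*x^2 - b*x} = sup_x {(y-b)*x - a*x^2}
FOC: (y - b) - 2a*x = 0 => x* = (y - b)/(2a)
x* = (4.4787 + 1)/(2*4) = 0.6848
f*(4.4787) = (y-b)^2/(4a) = (4.4787 + 1)^2/(4*4)
= 30.0162/16 = 1.876


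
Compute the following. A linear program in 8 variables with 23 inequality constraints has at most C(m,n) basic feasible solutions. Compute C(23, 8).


Each vertex corresponds to some choice of n active constraints out of m, so the number of vertices is at most C(m, n) = m! / (n!(m-n)!).
m = 23, n = 8
Numerator: 23 * 22 * 21 * 20 * 19 * 18 * 17 * 16
Denominator: 8! = 40320
C(23, 8) = 490314


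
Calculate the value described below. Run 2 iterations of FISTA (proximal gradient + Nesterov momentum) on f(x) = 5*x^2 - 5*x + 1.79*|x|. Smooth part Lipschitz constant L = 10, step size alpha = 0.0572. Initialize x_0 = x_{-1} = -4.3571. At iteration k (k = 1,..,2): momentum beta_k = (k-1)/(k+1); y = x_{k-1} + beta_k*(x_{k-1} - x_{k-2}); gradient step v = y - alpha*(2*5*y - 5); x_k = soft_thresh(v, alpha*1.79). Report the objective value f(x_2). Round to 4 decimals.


FISTA on f(x) = 5*x^2 - 5*x + 1.79*|x|
L = 10, alpha = 0.0572
Iteration 1: beta = 0.0, y = -4.3571 + 0.0*(-4.3571 + 4.3571) = -4.3571
  grad(y) = -48.571, v = y - alpha*grad = -1.5788
  prox(v) = soft_thresh(-1.5788, 0.1024) = -1.4765
Iteration 2: beta = 0.3333, y = -1.4765 + 0.3333*(-1.4765 + 4.3571) = -0.5162
  grad(y) = -10.1623, v = y - alpha*grad = 0.0651
  prox(v) = soft_thresh(0.0651, 0.1024) = 0.0
f(x_2) = 5*0.0^2 - 5*0.0 + 1.79*|0.0| = 0.0


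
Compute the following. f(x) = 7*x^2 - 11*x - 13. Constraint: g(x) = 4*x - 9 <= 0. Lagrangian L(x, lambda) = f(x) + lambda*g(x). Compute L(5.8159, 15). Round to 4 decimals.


Step 1: Evaluate f(x).
f(5.8159) = 7*5.8159^2 - 11*5.8159 - 13 = 159.7979
Step 2: Evaluate g(x).
g(5.8159) = 4*5.8159 - 9 = 14.2636
Step 3: Compute Lagrangian.
L = 159.7979 + 15*14.2636 = 373.7519


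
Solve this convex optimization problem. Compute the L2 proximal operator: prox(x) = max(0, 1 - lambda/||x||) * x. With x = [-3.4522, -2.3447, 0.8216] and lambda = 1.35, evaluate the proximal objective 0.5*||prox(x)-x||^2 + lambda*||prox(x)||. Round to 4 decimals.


Step 1: Compute ||x||.
||x|| = 4.2533
Step 2: Compute scaling factor.
scale = max(0, 1 - 1.35/4.2533) = 0.6826
Step 3: prox(x) = [-2.3565, -1.6005, 0.5608]
||prox(x)|| = 2.9033
Step 4: Proximal objective.
0.5*||prox-x||^2 = 0.9113
lambda*||prox|| = 3.9195
Total = 4.8307


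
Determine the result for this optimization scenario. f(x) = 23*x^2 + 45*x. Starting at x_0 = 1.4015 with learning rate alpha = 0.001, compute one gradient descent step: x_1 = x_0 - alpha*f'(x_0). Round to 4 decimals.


We compute the gradient at x_0 and apply the update.
f'(x) = 46*x + 45
f'(1.4015) = 46*1.4015 + 45 = 109.469
x_1 = 1.4015 - 0.001*109.469 = 1.292


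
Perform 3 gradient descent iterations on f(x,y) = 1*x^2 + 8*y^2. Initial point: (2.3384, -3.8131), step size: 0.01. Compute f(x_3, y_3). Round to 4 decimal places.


Gradient descent on f(x,y) = 1*x^2 + 8*y^2.
Starting point: (2.3384, -3.8131), alpha = 0.01
Step 1: grad_x = 2*1*2.3384 = 4.6768, grad_y = 2*8*-3.8131 = -61.0096
  x_1 = 2.3384 - 0.01*4.6768 = 2.2916
  y_1 = -3.8131 - 0.01*-61.0096 = -3.203
Step 2: grad_x = 2*1*2.2916 = 4.5833, grad_y = 2*8*-3.203 = -51.2481
  x_2 = 2.2916 - 0.01*4.5833 = 2.2458
  y_2 = -3.203 - 0.01*-51.2481 = -2.6905
Step 3: grad_x = 2*1*2.2458 = 4.4916, grad_y = 2*8*-2.6905 = -43.0484
  x_3 = 2.2458 - 0.01*4.4916 = 2.2009
  y_3 = -2.6905 - 0.01*-43.0484 = -2.26
f(2.2009, -2.26) = 1*2.2009^2 + 8*(-2.26)^2 = 45.7061


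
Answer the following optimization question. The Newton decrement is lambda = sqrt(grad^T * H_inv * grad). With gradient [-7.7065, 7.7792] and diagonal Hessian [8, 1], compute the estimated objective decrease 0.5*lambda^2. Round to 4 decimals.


Step 1: H is diagonal, so H^(-1) * g = [-0.9633, 7.7792].
Step 2: g^T H^(-1) g = sum_i g_i^2 / H_ii
  = (-7.7065)^2/8 + (7.7792)^2/1
  = 7.4238 + 60.516 = 67.9397
Step 3: Objective decrease = 0.5 * g^T H^(-1) g = 33.9699


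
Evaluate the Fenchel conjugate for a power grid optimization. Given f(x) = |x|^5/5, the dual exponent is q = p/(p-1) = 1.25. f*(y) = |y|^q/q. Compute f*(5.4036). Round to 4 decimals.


The conjugate exponent q satisfies 1/p + 1/q = 1.
p = 5, so q = 5/(5 - 1) = 1.25
|y|^q = 5.4036^1.25 = 8.2386
f*(5.4036) = 8.2386 / 1.25 = 6.5909


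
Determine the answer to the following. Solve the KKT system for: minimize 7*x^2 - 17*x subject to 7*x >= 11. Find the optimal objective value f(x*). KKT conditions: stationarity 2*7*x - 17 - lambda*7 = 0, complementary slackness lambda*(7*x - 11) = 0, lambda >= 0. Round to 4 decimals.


Step 1: Try lambda = 0 (constraint inactive).
x_unc = 17/(2*7) = 1.2143
Check: 7*1.2143 = 8.5001 < 11 -- violated!
Step 2: Constraint must be active: 7*x = 11
x* = 11/7 = 1.5714 (rounded; the exact value 11/7 is used below)
lambda = (2*7*(11/7) - 17)/7 = 0.7143
Step 3: Compute optimal value.
f(x*) = 7*(11/7)^2 - 17*(11/7) = -9.4286


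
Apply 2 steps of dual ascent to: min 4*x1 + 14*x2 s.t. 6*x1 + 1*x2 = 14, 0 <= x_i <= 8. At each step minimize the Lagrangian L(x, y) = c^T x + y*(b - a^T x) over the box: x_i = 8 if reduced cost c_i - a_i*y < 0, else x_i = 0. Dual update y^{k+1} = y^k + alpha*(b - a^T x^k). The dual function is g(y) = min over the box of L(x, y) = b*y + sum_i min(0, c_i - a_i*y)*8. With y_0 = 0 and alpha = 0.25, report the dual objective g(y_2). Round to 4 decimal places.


Dual ascent for LP: min 4*x1 + 14*x2, 6*x1 + 1*x2 = 14, 0 <= x_i <= 8
Step 1: y^k = 0.0, reduced costs: (4.0, 14.0)
  x^k = (0.0, 0.0), subgradient = b - a^T x = 14.0
  y^{k+1} = 0.0 + 0.25*14.0 = 3.5
Step 2: y^k = 3.5, reduced costs: (-17.0, 10.5)
  x^k = (8.0, 0.0), subgradient = b - a^T x = -34.0
  y^{k+1} = 3.5 + 0.25*-34.0 = -5.0
Dual objective at y_2 = -5.0: reduced costs (34.0, 19.0), box minimizer x = (0.0, 0.0)
g(y_2) = b*y + (c1 - a1*y)*x1 + (c2 - a2*y)*x2 = 14*(-5.0) + 34.0*0.0 + 19.0*0.0 = -70.0 + 0.0 + 0.0 = -70.0


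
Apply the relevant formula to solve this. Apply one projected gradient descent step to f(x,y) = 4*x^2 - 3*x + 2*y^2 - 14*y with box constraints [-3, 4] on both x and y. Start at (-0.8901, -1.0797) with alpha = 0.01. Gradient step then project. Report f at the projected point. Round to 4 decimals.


Step 1: Compute gradient at (-0.8901, -1.0797).
grad_x = 2*4*-0.8901 - 3 = -10.1208
grad_y = 2*2*-1.0797 - 14 = -18.3188
Step 2: Gradient step.
x_raw = -0.8901 - 0.01*-10.1208 = -0.7889
y_raw = -1.0797 - 0.01*-18.3188 = -0.8965
Step 3: Project onto [-3, 4].
x_proj = clip(-0.7889) = -0.7889
y_proj = clip(-0.8965) = -0.8965
Step 4: Evaluate f.
f(-0.7889, -0.8965) = 19.0147


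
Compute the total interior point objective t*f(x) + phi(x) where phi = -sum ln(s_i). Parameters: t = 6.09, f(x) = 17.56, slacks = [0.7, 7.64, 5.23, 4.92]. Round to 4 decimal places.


Step 1: Compute log-barrier.
ln values: [-0.3567, 2.0334, 1.6544, 1.5933]
phi = -(-0.3567 + 2.0334 + 1.6544 + 1.5933) = -4.9244
Step 2: Compute augmented objective.
t*f(x) = 6.09*17.56 = 106.9404
Total = 106.9404 - 4.9244 = 102.016


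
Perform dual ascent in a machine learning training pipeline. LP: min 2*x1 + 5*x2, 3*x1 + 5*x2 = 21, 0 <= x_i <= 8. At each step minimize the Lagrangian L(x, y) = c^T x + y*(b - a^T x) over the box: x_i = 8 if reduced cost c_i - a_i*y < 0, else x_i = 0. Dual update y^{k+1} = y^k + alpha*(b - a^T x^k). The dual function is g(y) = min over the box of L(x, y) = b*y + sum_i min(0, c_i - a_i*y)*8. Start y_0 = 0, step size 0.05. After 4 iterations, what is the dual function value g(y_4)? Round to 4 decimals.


Dual ascent for LP: min 2*x1 + 5*x2, 3*x1 + 5*x2 = 21, 0 <= x_i <= 8
Step 1: y^k = 0.0, reduced costs: (2.0, 5.0)
  x^k = (0.0, 0.0), subgradient = b - a^T x = 21.0
  y^{k+1} = 0.0 + 0.05*21.0 = 1.05
Step 2: y^k = 1.05, reduced costs: (-1.15, -0.25)
  x^k = (8.0, 8.0), subgradient = b - a^T x = -43.0
  y^{k+1} = 1.05 + 0.05*-43.0 = -1.1
Step 3: y^k = -1.1, reduced costs: (5.3, 10.5)
  x^k = (0.0, 0.0), subgradient = b - a^T x = 21.0
  y^{k+1} = -1.1 + 0.05*21.0 = -0.05
Step 4: y^k = -0.05, reduced costs: (2.15, 5.25)
  x^k = (0.0, 0.0), subgradient = b - a^T x = 21.0
  y^{k+1} = -0.05 + 0.05*21.0 = 1.0
Dual objective at y_4 = 1.0: reduced costs (-1.0, 0.0), box minimizer x = (8.0, 0.0)
g(y_4) = b*y + (c1 - a1*y)*x1 + (c2 - a2*y)*x2 = 21*1.0 + (-1.0)*8.0 + 0.0*0.0 = 21.0 - 8.0 + 0.0 = 13.0
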